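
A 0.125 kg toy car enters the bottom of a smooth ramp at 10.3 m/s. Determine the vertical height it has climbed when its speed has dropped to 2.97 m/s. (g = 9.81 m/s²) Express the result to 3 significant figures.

Energy balance between the two points: ½mv₁² = ½mv₂² + mgh
h = (v₁² − v₂²)/(2g) = (10.3² − 2.97²)/(2 × 9.81) = 4.958 m

h = 4.96 m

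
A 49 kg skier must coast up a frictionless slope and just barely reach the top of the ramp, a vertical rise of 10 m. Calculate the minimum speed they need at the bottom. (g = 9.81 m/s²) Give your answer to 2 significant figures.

v = 14 m/s

At the top they are momentarily at rest, so all KE converts to PE: ½mv² = mgh
v = √(2gh) = √(2 × 9.81 × 10) = 14.01 m/s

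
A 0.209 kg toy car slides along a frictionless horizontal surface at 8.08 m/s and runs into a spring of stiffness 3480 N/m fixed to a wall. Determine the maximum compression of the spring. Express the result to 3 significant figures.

x = 0.0626 m

All KE is stored as spring PE at maximum compression: ½mv² = ½kx²
x = v√(m/k) = 8.08 × √(0.209/3480) = 0.06262 m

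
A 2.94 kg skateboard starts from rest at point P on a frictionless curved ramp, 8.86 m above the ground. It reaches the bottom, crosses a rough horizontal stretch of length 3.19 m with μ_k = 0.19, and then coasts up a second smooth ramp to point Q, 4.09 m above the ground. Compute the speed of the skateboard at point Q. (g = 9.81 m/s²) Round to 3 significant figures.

v = 9.04 m/s

Energy at P: mgh₁ = (2.94)(9.81)(8.86) = 255.53 J
Friction loss: W_f = μ_k mg d = 17.48 J
At Q: ½mv² + mgh₂ = mgh₁ − W_f
½mv² = 255.53 − 17.48 − 117.96 = 120.09 J
v = √(2 × 120.09/2.94) = 9.039 m/s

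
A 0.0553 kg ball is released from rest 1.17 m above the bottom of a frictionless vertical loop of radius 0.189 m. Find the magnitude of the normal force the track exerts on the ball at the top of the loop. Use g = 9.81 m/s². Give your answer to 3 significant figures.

N = 4.00 N

Energy from release to top (height 2r): mgh = ½mv_top² + mg(2r)
v_top² = 2g(h − 2r) = 2(9.81)(1.17 − 0.3780) = 15.539 m²/s²
At the top, both N and weight point toward the centre: N + mg = mv_top²/r
N = m(v_top²/r − g) = 0.0553(15.539/0.189 − 9.81) = 4.004 N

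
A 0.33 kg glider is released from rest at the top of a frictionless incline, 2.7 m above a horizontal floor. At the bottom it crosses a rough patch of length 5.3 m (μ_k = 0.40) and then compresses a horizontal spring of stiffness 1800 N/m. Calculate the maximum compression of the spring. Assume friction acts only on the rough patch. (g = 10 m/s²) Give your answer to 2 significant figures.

Initial energy: E₁ = mgh = (0.33)(10)(2.7) = 8.9100 J
Friction removes W_f = μ_k mg d = (0.40)(0.33)(10)(5.3) = 6.996 J
Energy reaching the spring: E = 8.9100 − 6.996 = 1.9140 J
At max compression ½kx² = E ⇒ x = √(2E/k) = √(2 × 1.9140/1800) = 0.04612 m

x = 0.046 m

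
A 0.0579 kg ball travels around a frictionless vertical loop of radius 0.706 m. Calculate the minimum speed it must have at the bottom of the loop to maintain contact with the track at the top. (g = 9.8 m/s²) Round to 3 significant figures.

v = 5.88 m/s

At the top: mg = mv_top²/r ⇒ v_top² = gr = 6.919 m²/s²
Energy from bottom to top (height 2r): ½mv_bot² = ½mv_top² + mg(2r)
v_bot² = gr + 4gr = 5gr = 34.59
v_bot = √(5gr) = 5.882 m/s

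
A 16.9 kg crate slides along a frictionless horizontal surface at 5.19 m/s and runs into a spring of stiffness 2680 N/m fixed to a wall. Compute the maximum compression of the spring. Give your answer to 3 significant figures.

x = 0.412 m

Conservation of energy between contact and max compression: ½mv² = ½kx²
x = v√(m/k) = 5.19 × √(16.9/2680) = 0.4121 m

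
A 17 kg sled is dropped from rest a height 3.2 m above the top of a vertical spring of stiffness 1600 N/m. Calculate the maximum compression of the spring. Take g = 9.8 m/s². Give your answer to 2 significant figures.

x = 0.93 m

Measuring PE from the top of the relaxed spring, at max compression the sled has dropped H + x with zero KE, so:
mg(H + x) = ½kx²
½(1600)x² − (17)(9.8)x − (17)(9.8)(3.2) = 0
800.0x² − 166.6x − 533.1 = 0
x = [166.6 + √(27756 + 1.7060e+06)]/(2 × 800.0) = 0.9271 m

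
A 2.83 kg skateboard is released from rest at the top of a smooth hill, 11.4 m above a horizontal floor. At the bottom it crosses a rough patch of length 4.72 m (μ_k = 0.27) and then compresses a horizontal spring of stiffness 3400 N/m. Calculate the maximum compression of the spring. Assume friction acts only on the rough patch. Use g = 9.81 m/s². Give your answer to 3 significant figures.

x = 0.407 m

Initial energy: E₁ = mgh = (2.83)(9.81)(11.4) = 316.49 J
Friction removes W_f = μ_k mg d = (0.27)(2.83)(9.81)(4.72) = 35.38 J
Energy reaching the spring: E = 316.49 − 35.38 = 281.11 J
At max compression ½kx² = E ⇒ x = √(2E/k) = √(2 × 281.11/3400) = 0.4066 m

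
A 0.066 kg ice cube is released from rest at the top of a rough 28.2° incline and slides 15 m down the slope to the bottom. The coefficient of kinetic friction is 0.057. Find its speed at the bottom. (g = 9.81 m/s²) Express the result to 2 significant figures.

v = 11 m/s

Work–energy: mg(L sinθ) − μ_k(mg cosθ)L = ½mv²
mgh = mgL sinθ = (0.066)(9.81)(15)sin28.2° = 4.5894 J
W_f = μ_k mg cosθ · L = (0.057)(0.066)(9.81)cos28.2°·15 = 0.4879 J
½mv² = 4.5894 − 0.4879 = 4.1015 J
v = √(2 × 4.1015/0.066) = 11.15 m/s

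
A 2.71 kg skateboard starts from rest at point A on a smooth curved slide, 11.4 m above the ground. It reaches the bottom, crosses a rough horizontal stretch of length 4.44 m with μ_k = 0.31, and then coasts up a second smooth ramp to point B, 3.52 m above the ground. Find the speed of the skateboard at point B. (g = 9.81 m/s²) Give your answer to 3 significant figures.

Energy at A: mgh₁ = (2.71)(9.81)(11.4) = 303.07 J
Friction loss: W_f = μ_k mg d = 36.59 J
At B: ½mv² + mgh₂ = mgh₁ − W_f
½mv² = 303.07 − 36.59 − 93.580 = 172.90 J
v = √(2 × 172.90/2.71) = 11.30 m/s

v = 11.3 m/s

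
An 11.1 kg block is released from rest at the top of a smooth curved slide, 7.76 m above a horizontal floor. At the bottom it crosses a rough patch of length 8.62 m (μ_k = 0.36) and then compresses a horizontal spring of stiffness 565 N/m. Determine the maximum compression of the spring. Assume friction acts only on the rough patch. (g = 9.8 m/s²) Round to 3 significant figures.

Initial energy: E₁ = mgh = (11.1)(9.8)(7.76) = 844.13 J
Friction removes W_f = μ_k mg d = (0.36)(11.1)(9.8)(8.62) = 337.6 J
Energy reaching the spring: E = 844.13 − 337.6 = 506.57 J
At max compression ½kx² = E ⇒ x = √(2E/k) = √(2 × 506.57/565) = 1.339 m

x = 1.34 m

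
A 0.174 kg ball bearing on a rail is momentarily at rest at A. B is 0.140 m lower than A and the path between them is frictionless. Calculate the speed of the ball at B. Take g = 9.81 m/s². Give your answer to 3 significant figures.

v = 1.66 m/s

Equating total energy at the two states: mgh = ½mv²
v = √(2gh) = √(2 × 9.81 × 0.140) = √2.7468 = 1.657 m/s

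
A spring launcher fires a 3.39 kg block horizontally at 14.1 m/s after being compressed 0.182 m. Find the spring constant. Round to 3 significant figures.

½kx² = ½mv²
k = mv²/x² = (3.39)(14.1)²/(0.182)² = 20347 N/m

k = 20300 N/m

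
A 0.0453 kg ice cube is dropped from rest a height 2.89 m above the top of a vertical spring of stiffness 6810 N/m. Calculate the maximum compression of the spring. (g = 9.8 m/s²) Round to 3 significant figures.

x = 0.0195 m

Measuring PE from the top of the relaxed spring, at max compression the cube has dropped H + x with zero KE, so:
mg(H + x) = ½kx²
½(6810)x² − (0.0453)(9.8)x − (0.0453)(9.8)(2.89) = 0
3405x² − 0.4439x − 1.283 = 0
x = [0.4439 + √(0.1971 + 17474)]/(2 × 3405) = 0.01948 m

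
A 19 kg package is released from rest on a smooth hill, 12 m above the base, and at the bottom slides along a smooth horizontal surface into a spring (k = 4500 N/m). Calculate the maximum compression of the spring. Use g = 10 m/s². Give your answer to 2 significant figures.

At max compression the package is momentarily at rest: mgh = ½kx²
x = √(2mgh/k) = √(2 × 19 × 10 × 12 / 4500) = 1.007 m

x = 1.0 m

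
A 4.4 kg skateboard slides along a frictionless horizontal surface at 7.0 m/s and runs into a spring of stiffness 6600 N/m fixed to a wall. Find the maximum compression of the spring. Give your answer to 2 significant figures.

x = 0.18 m

All KE is stored as spring PE at maximum compression: ½mv² = ½kx²
x = v√(m/k) = 7.0 × √(4.4/6600) = 0.1807 m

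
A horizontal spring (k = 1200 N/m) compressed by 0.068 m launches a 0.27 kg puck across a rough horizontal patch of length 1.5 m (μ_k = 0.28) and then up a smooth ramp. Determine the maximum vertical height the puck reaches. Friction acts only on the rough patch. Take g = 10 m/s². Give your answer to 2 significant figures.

Spring energy: E₀ = ½kx² = ½(1200)(0.068)² = 2.7744 J
Friction: W_f = μ_k mg d = (0.28)(0.27)(10)(1.5) = 1.134 J
Energy at base of ramp: E = 2.7744 − 1.134 = 1.6404 J
At max height all remaining energy is PE: mgh = E ⇒ h = E/(mg) = 1.6404/(0.27 × 10) = 0.6076 m

h = 0.61 m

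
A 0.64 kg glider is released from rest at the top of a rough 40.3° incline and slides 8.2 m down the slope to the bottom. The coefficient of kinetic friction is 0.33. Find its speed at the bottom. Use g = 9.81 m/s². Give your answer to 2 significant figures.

v = 8.0 m/s

Taking the bottom as reference, mgh = ½mv² + μ_k N L with h = L sinθ, N = mg cosθ:
mgh = mgL sinθ = (0.64)(9.81)(8.2)sin40.3° = 33.299 J
W_f = μ_k mg cosθ · L = (0.33)(0.64)(9.81)cos40.3°·8.2 = 12.96 J
½mv² = 33.299 − 12.96 = 20.341 J
v = √(2 × 20.341/0.64) = 7.973 m/s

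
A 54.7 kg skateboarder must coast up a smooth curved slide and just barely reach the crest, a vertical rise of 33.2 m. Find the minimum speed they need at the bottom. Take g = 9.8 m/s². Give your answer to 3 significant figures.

At the top they are momentarily at rest, so all KE converts to PE: ½mv² = mgh
v = √(2gh) = √(2 × 9.8 × 33.2) = 25.51 m/s

v = 25.5 m/s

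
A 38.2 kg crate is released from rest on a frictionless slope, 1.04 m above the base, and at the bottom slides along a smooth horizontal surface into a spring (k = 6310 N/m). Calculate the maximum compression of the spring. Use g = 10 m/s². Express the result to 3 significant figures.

x = 0.355 m

Energy conservation (no friction) from release to max compression: mgh = ½kx²
x = √(2mgh/k) = √(2 × 38.2 × 10 × 1.04 / 6310) = 0.3549 m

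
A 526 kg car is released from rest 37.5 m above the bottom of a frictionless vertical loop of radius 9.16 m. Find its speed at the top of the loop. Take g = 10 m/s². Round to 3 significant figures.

Energy conservation: mgh = ½mv_top² + mg(2r)
v_top² = 2g(h − 2r) = 2(10)(37.5 − 18.32) = 383.6
v_top = 19.59 m/s

v = 19.6 m/s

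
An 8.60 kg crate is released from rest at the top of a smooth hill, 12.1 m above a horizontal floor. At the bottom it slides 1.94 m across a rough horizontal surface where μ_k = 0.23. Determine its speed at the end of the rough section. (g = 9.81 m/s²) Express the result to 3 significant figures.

Energy bookkeeping (friction removes W_f = μ_k N d):
mgh = ½mv² + μ_k m g d
W_f = μ_k mg d = (0.23)(8.60)(9.81)(1.94) = 37.64 J
½mv² = mgh − W_f = 1020.8 − 37.64 = 983.18 J
v = √(2 × 983.18/8.60) = 15.12 m/s

v = 15.1 m/s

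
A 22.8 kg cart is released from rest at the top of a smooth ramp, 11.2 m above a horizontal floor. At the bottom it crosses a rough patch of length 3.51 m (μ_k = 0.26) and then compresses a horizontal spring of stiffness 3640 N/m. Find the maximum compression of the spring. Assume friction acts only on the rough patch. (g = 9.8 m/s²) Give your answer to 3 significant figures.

x = 1.12 m

Initial energy: E₁ = mgh = (22.8)(9.8)(11.2) = 2502.5 J
Friction removes W_f = μ_k mg d = (0.26)(22.8)(9.8)(3.51) = 203.9 J
Energy reaching the spring: E = 2502.5 − 203.9 = 2298.6 J
At max compression ½kx² = E ⇒ x = √(2E/k) = √(2 × 2298.6/3640) = 1.124 m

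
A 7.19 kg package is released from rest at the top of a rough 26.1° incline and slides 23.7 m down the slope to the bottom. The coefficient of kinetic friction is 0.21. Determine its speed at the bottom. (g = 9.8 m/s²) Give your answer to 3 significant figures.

Taking the bottom as reference, mgh = ½mv² + μ_k N L with h = L sinθ, N = mg cosθ:
mgh = mgL sinθ = (7.19)(9.8)(23.7)sin26.1° = 734.68 J
W_f = μ_k mg cosθ · L = (0.21)(7.19)(9.8)cos26.1°·23.7 = 314.9 J
½mv² = 734.68 − 314.9 = 419.75 J
v = √(2 × 419.75/7.19) = 10.81 m/s

v = 10.8 m/s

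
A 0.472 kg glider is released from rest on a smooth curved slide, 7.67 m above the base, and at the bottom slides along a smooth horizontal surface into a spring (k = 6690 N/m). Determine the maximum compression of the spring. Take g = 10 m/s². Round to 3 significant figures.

Gravitational PE at the top equals spring PE at max compression: mgh = ½kx²
x = √(2mgh/k) = √(2 × 0.472 × 10 × 7.67 / 6690) = 0.1040 m

x = 0.104 m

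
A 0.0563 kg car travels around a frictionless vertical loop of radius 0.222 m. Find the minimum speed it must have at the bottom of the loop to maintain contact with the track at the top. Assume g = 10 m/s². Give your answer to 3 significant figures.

v = 3.33 m/s

At the top: mg = mv_top²/r ⇒ v_top² = gr = 2.220 m²/s²
Energy from bottom to top (height 2r): ½mv_bot² = ½mv_top² + mg(2r)
v_bot² = gr + 4gr = 5gr = 11.10
v_bot = √(5gr) = 3.332 m/s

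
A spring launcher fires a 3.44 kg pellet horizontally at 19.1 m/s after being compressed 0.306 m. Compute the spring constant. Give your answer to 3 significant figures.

k = 13400 N/m

Energy stored in the spring equals the launch KE: ½kx² = ½mv²
k = mv²/x² = (3.44)(19.1)²/(0.306)² = 13402 N/m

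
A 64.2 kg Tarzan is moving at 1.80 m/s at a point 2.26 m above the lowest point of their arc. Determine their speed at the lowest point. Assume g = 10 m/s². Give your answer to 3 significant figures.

Energy conservation between the two points: ½mv₀² + mgh = ½mv²
v² = v₀² + 2gh = (1.80)² + 2(10)(2.26) = 48.440
v = √48.440 = 6.960 m/s

v = 6.96 m/s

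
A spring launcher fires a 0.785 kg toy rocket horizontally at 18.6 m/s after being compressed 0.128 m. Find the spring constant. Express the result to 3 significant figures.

½kx² = ½mv²
k = mv²/x² = (0.785)(18.6)²/(0.128)² = 16576 N/m

k = 16600 N/m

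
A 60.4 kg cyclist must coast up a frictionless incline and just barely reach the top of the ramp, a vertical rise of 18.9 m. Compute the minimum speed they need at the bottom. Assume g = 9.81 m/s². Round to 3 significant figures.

v = 19.3 m/s

At the top they are momentarily at rest, so all KE converts to PE: ½mv² = mgh
v = √(2gh) = √(2 × 9.81 × 18.9) = 19.26 m/s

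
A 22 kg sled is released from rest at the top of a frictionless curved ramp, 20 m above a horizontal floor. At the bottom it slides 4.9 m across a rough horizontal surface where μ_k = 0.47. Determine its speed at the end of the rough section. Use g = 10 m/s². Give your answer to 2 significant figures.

v = 19 m/s

Energy at the top = energy at the end + work done against friction:
mgh = ½mv² + μ_k m g d
W_f = μ_k mg d = (0.47)(22)(10)(4.9) = 506.7 J
½mv² = mgh − W_f = 4400.0 − 506.7 = 3893.3 J
v = √(2 × 3893.3/22) = 18.81 m/s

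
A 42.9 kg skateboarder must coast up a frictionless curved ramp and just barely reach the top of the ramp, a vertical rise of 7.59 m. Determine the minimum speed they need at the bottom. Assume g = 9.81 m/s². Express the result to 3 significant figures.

v = 12.2 m/s

At the top they are momentarily at rest, so all KE converts to PE: ½mv² = mgh
v = √(2gh) = √(2 × 9.81 × 7.59) = 12.20 m/s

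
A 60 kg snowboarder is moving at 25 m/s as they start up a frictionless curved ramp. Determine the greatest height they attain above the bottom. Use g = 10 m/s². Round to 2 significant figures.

h = 31 m

By energy conservation, ½mv² = mgh
h = v²/(2g) = 25²/(2 × 10) = 31.25 m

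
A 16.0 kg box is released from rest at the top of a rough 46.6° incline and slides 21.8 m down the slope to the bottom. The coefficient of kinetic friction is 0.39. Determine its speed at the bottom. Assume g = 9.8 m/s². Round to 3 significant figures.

Taking the bottom as reference, mgh = ½mv² + μ_k N L with h = L sinθ, N = mg cosθ:
mgh = mgL sinθ = (16.0)(9.8)(21.8)sin46.6° = 2483.6 J
W_f = μ_k mg cosθ · L = (0.39)(16.0)(9.8)cos46.6°·21.8 = 916.0 J
½mv² = 2483.6 − 916.0 = 1567.6 J
v = √(2 × 1567.6/16.0) = 14.00 m/s

v = 14.0 m/s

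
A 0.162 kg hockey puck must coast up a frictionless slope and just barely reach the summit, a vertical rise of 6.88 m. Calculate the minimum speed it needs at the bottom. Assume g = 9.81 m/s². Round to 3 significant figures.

At the top it is momentarily at rest, so all KE converts to PE: ½mv² = mgh
v = √(2gh) = √(2 × 9.81 × 6.88) = 11.62 m/s

v = 11.6 m/s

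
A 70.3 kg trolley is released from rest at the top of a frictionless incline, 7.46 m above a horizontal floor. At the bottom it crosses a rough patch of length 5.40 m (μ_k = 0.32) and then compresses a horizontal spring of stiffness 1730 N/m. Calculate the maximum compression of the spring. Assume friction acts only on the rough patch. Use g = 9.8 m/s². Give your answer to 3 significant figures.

x = 2.14 m

Initial energy: E₁ = mgh = (70.3)(9.8)(7.46) = 5139.5 J
Friction removes W_f = μ_k mg d = (0.32)(70.3)(9.8)(5.40) = 1190 J
Energy reaching the spring: E = 5139.5 − 1190 = 3949.0 J
At max compression ½kx² = E ⇒ x = √(2E/k) = √(2 × 3949.0/1730) = 2.137 m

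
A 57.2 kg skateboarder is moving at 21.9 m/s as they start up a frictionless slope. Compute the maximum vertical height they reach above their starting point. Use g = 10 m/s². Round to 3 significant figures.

h = 24.0 m

Setting KE at the bottom equal to PE gained: ½mv² = mgh
h = v²/(2g) = 21.9²/(2 × 10) = 23.98 m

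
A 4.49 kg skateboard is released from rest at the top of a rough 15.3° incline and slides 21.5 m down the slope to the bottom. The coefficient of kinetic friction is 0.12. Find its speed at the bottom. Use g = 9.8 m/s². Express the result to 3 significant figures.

v = 7.90 m/s

Work–energy: mg(L sinθ) − μ_k(mg cosθ)L = ½mv²
mgh = mgL sinθ = (4.49)(9.8)(21.5)sin15.3° = 249.64 J
W_f = μ_k mg cosθ · L = (0.12)(4.49)(9.8)cos15.3°·21.5 = 109.5 J
½mv² = 249.64 − 109.5 = 140.13 J
v = √(2 × 140.13/4.49) = 7.901 m/s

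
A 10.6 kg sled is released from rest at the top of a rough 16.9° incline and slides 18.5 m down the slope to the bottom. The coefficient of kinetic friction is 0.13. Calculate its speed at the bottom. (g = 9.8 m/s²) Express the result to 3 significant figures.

v = 7.77 m/s

Energy: mgh = ½mv² + W_f, with h = L sinθ and W_f = μ_k (mg cosθ) L
mgh = mgL sinθ = (10.6)(9.8)(18.5)sin16.9° = 558.67 J
W_f = μ_k mg cosθ · L = (0.13)(10.6)(9.8)cos16.9°·18.5 = 239.0 J
½mv² = 558.67 − 239.0 = 319.62 J
v = √(2 × 319.62/10.6) = 7.766 m/s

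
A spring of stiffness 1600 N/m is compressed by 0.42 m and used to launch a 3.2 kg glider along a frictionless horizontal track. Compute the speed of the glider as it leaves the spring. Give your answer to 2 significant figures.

v = 9.4 m/s

Spring PE converts entirely to kinetic energy: ½kx² = ½mv²
v = x√(k/m) = 0.42 × √(1600/3.2) = 9.391 m/s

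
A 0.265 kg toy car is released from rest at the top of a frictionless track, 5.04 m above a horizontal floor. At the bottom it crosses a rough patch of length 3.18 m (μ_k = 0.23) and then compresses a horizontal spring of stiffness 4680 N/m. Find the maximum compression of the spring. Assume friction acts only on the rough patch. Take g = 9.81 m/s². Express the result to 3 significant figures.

Initial energy: E₁ = mgh = (0.265)(9.81)(5.04) = 13.102 J
Friction removes W_f = μ_k mg d = (0.23)(0.265)(9.81)(3.18) = 1.901 J
Energy reaching the spring: E = 13.102 − 1.901 = 11.201 J
At max compression ½kx² = E ⇒ x = √(2E/k) = √(2 × 11.201/4680) = 0.06919 m

x = 0.0692 m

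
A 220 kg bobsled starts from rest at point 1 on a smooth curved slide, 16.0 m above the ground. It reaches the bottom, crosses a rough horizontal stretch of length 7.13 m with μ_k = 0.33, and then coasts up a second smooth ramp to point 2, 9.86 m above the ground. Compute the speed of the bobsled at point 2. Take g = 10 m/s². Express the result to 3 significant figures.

v = 8.70 m/s

Energy at 1: mgh₁ = (220)(10)(16.0) = 35200 J
Friction loss: W_f = μ_k mg d = 5176 J
At 2: ½mv² + mgh₂ = mgh₁ − W_f
½mv² = 35200 − 5176 − 21692 = 8331.6 J
v = √(2 × 8331.6/220) = 8.703 m/s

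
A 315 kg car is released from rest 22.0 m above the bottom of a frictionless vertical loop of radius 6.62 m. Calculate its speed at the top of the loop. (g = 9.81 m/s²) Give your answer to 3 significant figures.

Energy conservation: mgh = ½mv_top² + mg(2r)
v_top² = 2g(h − 2r) = 2(9.81)(22.0 − 13.24) = 171.9
v_top = 13.11 m/s

v = 13.1 m/s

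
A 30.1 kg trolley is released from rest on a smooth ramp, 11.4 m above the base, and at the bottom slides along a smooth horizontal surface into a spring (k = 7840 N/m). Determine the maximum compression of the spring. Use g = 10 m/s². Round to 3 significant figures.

x = 0.936 m

Energy conservation (no friction) from release to max compression: mgh = ½kx²
x = √(2mgh/k) = √(2 × 30.1 × 10 × 11.4 / 7840) = 0.9356 m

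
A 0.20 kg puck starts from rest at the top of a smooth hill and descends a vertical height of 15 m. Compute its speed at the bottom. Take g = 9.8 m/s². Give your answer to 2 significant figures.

Equating total energy at the two states: mgh = ½mv²
v = √(2gh) = √(2 × 9.8 × 15) = √294.00 = 17.15 m/s

v = 17 m/s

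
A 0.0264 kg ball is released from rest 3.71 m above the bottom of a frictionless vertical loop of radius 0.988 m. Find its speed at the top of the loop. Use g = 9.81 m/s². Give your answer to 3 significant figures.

v = 5.83 m/s

Energy conservation: mgh = ½mv_top² + mg(2r)
v_top² = 2g(h − 2r) = 2(9.81)(3.71 − 1.976) = 34.02
v_top = 5.833 m/s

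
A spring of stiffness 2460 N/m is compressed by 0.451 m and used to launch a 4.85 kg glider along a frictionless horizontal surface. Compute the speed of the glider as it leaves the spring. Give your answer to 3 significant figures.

Conservation of energy: ½kx² = ½mv²
v = x√(k/m) = 0.451 × √(2460/4.85) = 10.16 m/s

v = 10.2 m/s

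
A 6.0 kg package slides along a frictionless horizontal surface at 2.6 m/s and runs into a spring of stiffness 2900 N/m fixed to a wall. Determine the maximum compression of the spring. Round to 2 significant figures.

x = 0.12 m

Conservation of energy between contact and max compression: ½mv² = ½kx²
x = v√(m/k) = 2.6 × √(6.0/2900) = 0.1183 m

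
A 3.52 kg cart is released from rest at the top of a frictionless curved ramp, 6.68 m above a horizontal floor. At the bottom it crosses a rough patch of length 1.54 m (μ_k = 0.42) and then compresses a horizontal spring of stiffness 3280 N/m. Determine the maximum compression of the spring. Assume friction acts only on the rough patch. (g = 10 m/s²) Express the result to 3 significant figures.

Initial energy: E₁ = mgh = (3.52)(10)(6.68) = 235.14 J
Friction removes W_f = μ_k mg d = (0.42)(3.52)(10)(1.54) = 22.77 J
Energy reaching the spring: E = 235.14 − 22.77 = 212.37 J
At max compression ½kx² = E ⇒ x = √(2E/k) = √(2 × 212.37/3280) = 0.3599 m

x = 0.360 m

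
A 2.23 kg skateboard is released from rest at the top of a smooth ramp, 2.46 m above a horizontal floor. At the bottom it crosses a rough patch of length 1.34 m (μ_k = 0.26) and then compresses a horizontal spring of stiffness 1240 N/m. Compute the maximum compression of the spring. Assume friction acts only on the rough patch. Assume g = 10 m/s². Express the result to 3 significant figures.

x = 0.276 m

Initial energy: E₁ = mgh = (2.23)(10)(2.46) = 54.858 J
Friction removes W_f = μ_k mg d = (0.26)(2.23)(10)(1.34) = 7.769 J
Energy reaching the spring: E = 54.858 − 7.769 = 47.089 J
At max compression ½kx² = E ⇒ x = √(2E/k) = √(2 × 47.089/1240) = 0.2756 m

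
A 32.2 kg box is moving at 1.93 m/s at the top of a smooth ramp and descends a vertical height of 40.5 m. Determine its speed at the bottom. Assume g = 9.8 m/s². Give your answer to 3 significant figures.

v = 28.2 m/s

Equating total energy at the two states: ½mv₀² + mgh = ½mv²
The mass cancels from both sides.
v² = v₀² + 2gh = (1.93)² + 2(9.8)(40.5) = 797.52
v = √797.52 = 28.24 m/s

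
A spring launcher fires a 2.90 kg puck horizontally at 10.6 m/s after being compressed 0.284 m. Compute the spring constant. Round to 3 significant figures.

k = 4040 N/m

Energy stored in the spring equals the launch KE: ½kx² = ½mv²
k = mv²/x² = (2.90)(10.6)²/(0.284)² = 4040 N/m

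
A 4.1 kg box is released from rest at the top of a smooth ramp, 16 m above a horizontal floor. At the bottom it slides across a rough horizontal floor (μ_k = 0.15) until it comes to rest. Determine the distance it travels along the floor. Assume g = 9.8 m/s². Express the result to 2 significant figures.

d = 110 m

Energy bookkeeping (friction removes W_f = μ_k N d):
At rest all PE has been dissipated by friction: mgh = μ_k m g d
d = h/μ_k = 16/0.15 = 106.7 m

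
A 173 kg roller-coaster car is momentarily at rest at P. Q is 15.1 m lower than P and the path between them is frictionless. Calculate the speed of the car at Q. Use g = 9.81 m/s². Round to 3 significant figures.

Mechanical energy is conserved (no friction): mgh = ½mv²
v = √(2gh) = √(2 × 9.81 × 15.1) = √296.26 = 17.21 m/s

v = 17.2 m/s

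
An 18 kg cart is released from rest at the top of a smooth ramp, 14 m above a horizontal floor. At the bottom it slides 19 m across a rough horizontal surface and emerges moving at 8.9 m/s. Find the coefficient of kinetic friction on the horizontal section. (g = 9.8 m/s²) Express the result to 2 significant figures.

μ_k = 0.52

Applying the work–energy principle:
mgh = ½mv² + μ_k m g d
mgh = 2469.6 J; ½mv² = 712.89 J
W_f = 2469.6 − 712.89 = 1757 J
μ_k = W_f/(mg·d) = 1757/(176.4 × 19) = 0.5241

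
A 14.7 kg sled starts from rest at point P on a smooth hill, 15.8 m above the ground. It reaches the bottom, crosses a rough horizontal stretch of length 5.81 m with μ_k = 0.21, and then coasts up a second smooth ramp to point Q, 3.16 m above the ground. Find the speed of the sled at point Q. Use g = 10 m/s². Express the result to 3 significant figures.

v = 15.1 m/s

Energy at P: mgh₁ = (14.7)(10)(15.8) = 2322.6 J
Friction loss: W_f = μ_k mg d = 179.4 J
At Q: ½mv² + mgh₂ = mgh₁ − W_f
½mv² = 2322.6 − 179.4 − 464.52 = 1678.7 J
v = √(2 × 1678.7/14.7) = 15.11 m/s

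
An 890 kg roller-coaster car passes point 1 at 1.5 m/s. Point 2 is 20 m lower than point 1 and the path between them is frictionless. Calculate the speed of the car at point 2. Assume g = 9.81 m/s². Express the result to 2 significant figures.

Equating total energy at the two states: ½mv₀² + mgh = ½mv²
The mass cancels from both sides.
v² = v₀² + 2gh = (1.5)² + 2(9.81)(20) = 394.65
v = √394.65 = 19.87 m/s

v = 20 m/s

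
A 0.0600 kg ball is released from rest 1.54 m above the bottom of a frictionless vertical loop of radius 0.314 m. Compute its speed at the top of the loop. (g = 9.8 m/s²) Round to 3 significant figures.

v = 4.23 m/s

Energy conservation: mgh = ½mv_top² + mg(2r)
v_top² = 2g(h − 2r) = 2(9.8)(1.54 − 0.6280) = 17.88
v_top = 4.228 m/s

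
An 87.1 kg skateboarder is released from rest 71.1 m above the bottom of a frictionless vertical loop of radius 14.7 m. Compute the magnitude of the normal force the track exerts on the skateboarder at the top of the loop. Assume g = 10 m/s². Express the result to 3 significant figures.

Energy from release to top (height 2r): mgh = ½mv_top² + mg(2r)
v_top² = 2g(h − 2r) = 2(10)(71.1 − 29.40) = 834.00 m²/s²
At the top, both N and weight point toward the centre: N + mg = mv_top²/r
N = m(v_top²/r − g) = 87.1(834.00/14.7 − 10) = 4071 N

N = 4070 N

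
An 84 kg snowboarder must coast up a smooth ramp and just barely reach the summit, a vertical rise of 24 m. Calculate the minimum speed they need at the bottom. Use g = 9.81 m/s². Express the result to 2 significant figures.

At the top they are momentarily at rest, so all KE converts to PE: ½mv² = mgh
v = √(2gh) = √(2 × 9.81 × 24) = 21.70 m/s

v = 22 m/s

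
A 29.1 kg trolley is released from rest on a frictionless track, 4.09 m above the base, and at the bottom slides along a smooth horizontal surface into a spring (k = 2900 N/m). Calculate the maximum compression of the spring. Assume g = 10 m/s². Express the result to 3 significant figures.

Energy conservation (no friction) from release to max compression: mgh = ½kx²
x = √(2mgh/k) = √(2 × 29.1 × 10 × 4.09 / 2900) = 0.9060 m

x = 0.906 m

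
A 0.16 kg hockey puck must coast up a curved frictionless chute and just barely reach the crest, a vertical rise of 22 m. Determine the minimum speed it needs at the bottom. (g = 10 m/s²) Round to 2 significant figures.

At the top it is momentarily at rest, so all KE converts to PE: ½mv² = mgh
v = √(2gh) = √(2 × 10 × 22) = 20.98 m/s

v = 21 m/s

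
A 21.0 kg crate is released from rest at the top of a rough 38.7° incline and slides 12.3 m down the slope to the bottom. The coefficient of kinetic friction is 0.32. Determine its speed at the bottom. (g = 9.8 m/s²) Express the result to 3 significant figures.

Taking the bottom as reference, mgh = ½mv² + μ_k N L with h = L sinθ, N = mg cosθ:
mgh = mgL sinθ = (21.0)(9.8)(12.3)sin38.7° = 1582.7 J
W_f = μ_k mg cosθ · L = (0.32)(21.0)(9.8)cos38.7°·12.3 = 632.2 J
½mv² = 1582.7 − 632.2 = 950.53 J
v = √(2 × 950.53/21.0) = 9.515 m/s

v = 9.51 m/s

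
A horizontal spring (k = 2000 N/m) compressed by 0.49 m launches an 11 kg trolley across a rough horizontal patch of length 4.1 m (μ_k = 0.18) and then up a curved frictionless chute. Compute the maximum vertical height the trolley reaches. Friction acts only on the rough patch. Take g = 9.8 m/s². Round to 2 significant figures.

h = 1.5 m

Spring energy: E₀ = ½kx² = ½(2000)(0.49)² = 240.10 J
Friction: W_f = μ_k mg d = (0.18)(11)(9.8)(4.1) = 79.56 J
Energy at base of ramp: E = 240.10 − 79.56 = 160.54 J
At max height all remaining energy is PE: mgh = E ⇒ h = E/(mg) = 160.54/(11 × 9.8) = 1.489 m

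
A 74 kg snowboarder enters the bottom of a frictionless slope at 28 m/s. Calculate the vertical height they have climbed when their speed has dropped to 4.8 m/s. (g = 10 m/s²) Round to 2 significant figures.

Conservation of energy: ½mv₁² = ½mv₂² + mgh
h = (v₁² − v₂²)/(2g) = (28² − 4.8²)/(2 × 10) = 38.05 m

h = 38 m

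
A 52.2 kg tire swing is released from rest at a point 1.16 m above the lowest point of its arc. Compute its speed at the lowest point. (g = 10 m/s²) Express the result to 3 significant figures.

v = 4.82 m/s

Energy conservation between the two points: mgh = ½mv²
v = √(2gh) = √(2 × 10 × 1.16) = √23.200 = 4.817 m/s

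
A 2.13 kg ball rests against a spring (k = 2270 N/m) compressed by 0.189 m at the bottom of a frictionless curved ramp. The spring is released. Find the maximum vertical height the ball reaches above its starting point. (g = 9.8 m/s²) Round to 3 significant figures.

h = 1.94 m

Energy conservation from release to the highest point: ½kx² = mgh
h = kx²/(2mg) = (2270)(0.189)²/(2 × 2.13 × 9.8) = 1.942 m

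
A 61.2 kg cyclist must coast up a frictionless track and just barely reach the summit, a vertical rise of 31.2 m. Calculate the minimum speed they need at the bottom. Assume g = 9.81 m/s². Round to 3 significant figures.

v = 24.7 m/s

At the top they are momentarily at rest, so all KE converts to PE: ½mv² = mgh
v = √(2gh) = √(2 × 9.81 × 31.2) = 24.74 m/s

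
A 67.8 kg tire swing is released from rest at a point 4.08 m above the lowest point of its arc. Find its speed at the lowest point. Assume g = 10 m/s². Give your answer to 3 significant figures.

Mechanical energy is conserved (no friction): mgh = ½mv²
v = √(2gh) = √(2 × 10 × 4.08) = √81.600 = 9.033 m/s

v = 9.03 m/s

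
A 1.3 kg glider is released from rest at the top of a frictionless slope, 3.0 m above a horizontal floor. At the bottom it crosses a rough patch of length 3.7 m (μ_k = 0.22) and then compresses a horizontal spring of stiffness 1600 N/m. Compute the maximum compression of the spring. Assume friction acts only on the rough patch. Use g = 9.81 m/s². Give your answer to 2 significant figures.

x = 0.19 m

Initial energy: E₁ = mgh = (1.3)(9.81)(3.0) = 38.259 J
Friction removes W_f = μ_k mg d = (0.22)(1.3)(9.81)(3.7) = 10.38 J
Energy reaching the spring: E = 38.259 − 10.38 = 27.878 J
At max compression ½kx² = E ⇒ x = √(2E/k) = √(2 × 27.878/1600) = 0.1867 m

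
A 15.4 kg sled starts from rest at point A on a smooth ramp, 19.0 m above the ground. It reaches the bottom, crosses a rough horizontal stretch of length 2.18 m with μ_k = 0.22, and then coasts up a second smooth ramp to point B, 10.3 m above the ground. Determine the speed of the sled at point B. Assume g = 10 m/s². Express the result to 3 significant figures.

v = 12.8 m/s

Energy at A: mgh₁ = (15.4)(10)(19.0) = 2926.0 J
Friction loss: W_f = μ_k mg d = 73.86 J
At B: ½mv² + mgh₂ = mgh₁ − W_f
½mv² = 2926.0 − 73.86 − 1586.2 = 1265.9 J
v = √(2 × 1265.9/15.4) = 12.82 m/s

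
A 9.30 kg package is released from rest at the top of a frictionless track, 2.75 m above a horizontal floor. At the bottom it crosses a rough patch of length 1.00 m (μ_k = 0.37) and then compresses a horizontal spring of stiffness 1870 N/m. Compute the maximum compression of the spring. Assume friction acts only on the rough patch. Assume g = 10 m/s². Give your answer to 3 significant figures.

x = 0.487 m

Initial energy: E₁ = mgh = (9.30)(10)(2.75) = 255.75 J
Friction removes W_f = μ_k mg d = (0.37)(9.30)(10)(1.00) = 34.41 J
Energy reaching the spring: E = 255.75 − 34.41 = 221.34 J
At max compression ½kx² = E ⇒ x = √(2E/k) = √(2 × 221.34/1870) = 0.4865 m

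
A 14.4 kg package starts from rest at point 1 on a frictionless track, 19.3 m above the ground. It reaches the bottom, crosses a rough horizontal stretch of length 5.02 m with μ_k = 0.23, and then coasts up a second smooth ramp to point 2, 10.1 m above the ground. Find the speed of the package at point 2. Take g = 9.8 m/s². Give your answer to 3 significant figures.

v = 12.6 m/s

Energy at 1: mgh₁ = (14.4)(9.8)(19.3) = 2723.6 J
Friction loss: W_f = μ_k mg d = 162.9 J
At 2: ½mv² + mgh₂ = mgh₁ − W_f
½mv² = 2723.6 − 162.9 − 1425.3 = 1135.4 J
v = √(2 × 1135.4/14.4) = 12.56 m/s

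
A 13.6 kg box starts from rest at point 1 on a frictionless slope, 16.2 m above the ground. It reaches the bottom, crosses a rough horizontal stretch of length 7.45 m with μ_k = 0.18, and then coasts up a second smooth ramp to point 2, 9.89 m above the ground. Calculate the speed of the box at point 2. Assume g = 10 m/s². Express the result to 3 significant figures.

v = 9.97 m/s

Energy at 1: mgh₁ = (13.6)(10)(16.2) = 2203.2 J
Friction loss: W_f = μ_k mg d = 182.4 J
At 2: ½mv² + mgh₂ = mgh₁ − W_f
½mv² = 2203.2 − 182.4 − 1345.0 = 675.78 J
v = √(2 × 675.78/13.6) = 9.969 m/s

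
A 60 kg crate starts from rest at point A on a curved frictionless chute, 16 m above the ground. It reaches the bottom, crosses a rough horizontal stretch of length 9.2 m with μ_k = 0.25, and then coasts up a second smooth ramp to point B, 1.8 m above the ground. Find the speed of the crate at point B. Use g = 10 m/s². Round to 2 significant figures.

v = 15 m/s

Energy at A: mgh₁ = (60)(10)(16) = 9600.0 J
Friction loss: W_f = μ_k mg d = 1380 J
At B: ½mv² + mgh₂ = mgh₁ − W_f
½mv² = 9600.0 − 1380 − 1080.0 = 7140.0 J
v = √(2 × 7140.0/60) = 15.43 m/s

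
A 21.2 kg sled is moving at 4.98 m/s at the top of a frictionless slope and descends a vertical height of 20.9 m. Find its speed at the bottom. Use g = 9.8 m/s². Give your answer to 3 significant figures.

v = 20.8 m/s

By conservation of mechanical energy, ½mv₀² + mgh = ½mv²
v² = v₀² + 2gh = (4.98)² + 2(9.8)(20.9) = 434.44
v = √434.44 = 20.84 m/s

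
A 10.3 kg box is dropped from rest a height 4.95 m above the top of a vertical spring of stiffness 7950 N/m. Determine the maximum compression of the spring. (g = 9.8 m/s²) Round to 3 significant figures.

Take the reference level at the top of the uncompressed spring. At max compression the box has fallen H + x and is momentarily at rest:
mg(H + x) = ½kx²
½(7950)x² − (10.3)(9.8)x − (10.3)(9.8)(4.95) = 0
3975x² − 100.9x − 499.7 = 0
x = [100.9 + √(10189 + 7.9445e+06)]/(2 × 3975) = 0.3675 m

x = 0.367 m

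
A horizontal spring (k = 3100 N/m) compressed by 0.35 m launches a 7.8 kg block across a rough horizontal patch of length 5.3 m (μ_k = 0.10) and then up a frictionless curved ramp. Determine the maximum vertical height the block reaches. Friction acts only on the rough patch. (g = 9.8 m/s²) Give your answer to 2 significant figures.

h = 2.0 m

Spring energy: E₀ = ½kx² = ½(3100)(0.35)² = 189.88 J
Friction: W_f = μ_k mg d = (0.10)(7.8)(9.8)(5.3) = 40.51 J
Energy at base of ramp: E = 189.88 − 40.51 = 149.36 J
At max height all remaining energy is PE: mgh = E ⇒ h = E/(mg) = 149.36/(7.8 × 9.8) = 1.954 m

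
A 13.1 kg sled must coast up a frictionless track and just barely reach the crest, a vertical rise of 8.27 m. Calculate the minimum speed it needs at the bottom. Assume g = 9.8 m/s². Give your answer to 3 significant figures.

v = 12.7 m/s

At the top it is momentarily at rest, so all KE converts to PE: ½mv² = mgh
v = √(2gh) = √(2 × 9.8 × 8.27) = 12.73 m/s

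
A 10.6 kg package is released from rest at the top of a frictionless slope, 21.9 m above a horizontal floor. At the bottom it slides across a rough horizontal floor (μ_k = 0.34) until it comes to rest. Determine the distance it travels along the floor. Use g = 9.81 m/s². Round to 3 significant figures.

Energy bookkeeping (friction removes W_f = μ_k N d):
At rest all PE has been dissipated by friction: mgh = μ_k m g d
d = h/μ_k = 21.9/0.34 = 64.41 m

d = 64.4 m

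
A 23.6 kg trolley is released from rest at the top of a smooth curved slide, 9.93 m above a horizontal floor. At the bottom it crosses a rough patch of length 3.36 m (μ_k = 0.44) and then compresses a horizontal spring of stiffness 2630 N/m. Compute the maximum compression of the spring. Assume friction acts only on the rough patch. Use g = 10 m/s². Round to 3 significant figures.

Initial energy: E₁ = mgh = (23.6)(10)(9.93) = 2343.5 J
Friction removes W_f = μ_k mg d = (0.44)(23.6)(10)(3.36) = 348.9 J
Energy reaching the spring: E = 2343.5 − 348.9 = 1994.6 J
At max compression ½kx² = E ⇒ x = √(2E/k) = √(2 × 1994.6/2630) = 1.232 m

x = 1.23 m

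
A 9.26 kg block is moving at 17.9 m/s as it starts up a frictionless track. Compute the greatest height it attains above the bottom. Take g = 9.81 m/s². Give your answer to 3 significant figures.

By energy conservation, ½mv² = mgh
h = v²/(2g) = 17.9²/(2 × 9.81) = 16.33 m

h = 16.3 m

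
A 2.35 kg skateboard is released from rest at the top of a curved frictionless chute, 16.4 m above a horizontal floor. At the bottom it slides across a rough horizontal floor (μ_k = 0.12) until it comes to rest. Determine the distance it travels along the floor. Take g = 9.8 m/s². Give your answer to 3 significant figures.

d = 137 m

Energy at the top = energy at the end + work done against friction:
At rest all PE has been dissipated by friction: mgh = μ_k m g d
d = h/μ_k = 16.4/0.12 = 136.7 m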